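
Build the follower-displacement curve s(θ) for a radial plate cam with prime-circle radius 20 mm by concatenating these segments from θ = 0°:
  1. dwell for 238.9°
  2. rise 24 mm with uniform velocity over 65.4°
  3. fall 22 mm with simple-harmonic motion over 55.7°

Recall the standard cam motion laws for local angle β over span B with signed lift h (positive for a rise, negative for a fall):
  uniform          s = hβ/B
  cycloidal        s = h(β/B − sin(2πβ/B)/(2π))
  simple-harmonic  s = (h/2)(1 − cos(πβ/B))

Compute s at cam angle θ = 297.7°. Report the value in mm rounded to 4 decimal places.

seg 1 [0°–238.9°] dwell: s stays 0.0000
seg 2 [238.9°–304.3°] uniform, h=24: θ=297.7° here. β=58.8, B=65.4. 24·58.8/65.4 = 21.5780 → s = 21.5780

21.5780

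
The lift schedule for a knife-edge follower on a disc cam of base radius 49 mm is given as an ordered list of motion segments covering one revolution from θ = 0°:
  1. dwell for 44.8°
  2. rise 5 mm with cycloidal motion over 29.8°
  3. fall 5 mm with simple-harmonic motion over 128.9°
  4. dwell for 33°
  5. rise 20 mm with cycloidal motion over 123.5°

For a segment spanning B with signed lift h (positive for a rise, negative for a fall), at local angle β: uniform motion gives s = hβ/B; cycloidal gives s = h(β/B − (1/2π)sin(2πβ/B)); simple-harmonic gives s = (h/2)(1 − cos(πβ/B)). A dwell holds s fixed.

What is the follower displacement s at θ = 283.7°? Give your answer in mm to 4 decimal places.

seg 1 [0°–44.8°] dwell: s stays 0.0000
seg 2 [44.8°–74.6°] cycloidal, h=5: full span → s += 5 → s = 5.0000
seg 3 [74.6°–203.5°] simple-harmonic, h=-5: full span → s += -5 → s = 0.0000
seg 4 [203.5°–236.5°] dwell: s stays 0.0000
seg 5 [236.5°–360°] cycloidal, h=20: θ=283.7° here. β=47.2, B=123.5. 20·(0.3822 − sin(2π·0.3822)/(2π)) = 5.4968 → s = 5.4968

5.4968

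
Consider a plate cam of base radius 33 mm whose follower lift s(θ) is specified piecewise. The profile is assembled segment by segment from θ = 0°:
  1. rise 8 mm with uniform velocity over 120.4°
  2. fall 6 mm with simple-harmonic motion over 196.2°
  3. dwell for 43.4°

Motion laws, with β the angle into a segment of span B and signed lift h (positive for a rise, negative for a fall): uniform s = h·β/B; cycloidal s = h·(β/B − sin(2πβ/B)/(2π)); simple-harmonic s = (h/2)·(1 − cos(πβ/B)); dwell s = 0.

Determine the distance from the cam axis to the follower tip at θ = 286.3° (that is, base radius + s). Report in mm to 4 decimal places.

seg 1 [0°–120.4°] uniform, h=8: full span → s += 8 → s = 8.0000
seg 2 [120.4°–316.6°] simple-harmonic, h=-6: θ=286.3° here. β=165.9, B=196.2. -6/2·(1 − cos(π·0.8456)) = -5.6538 → s = 2.3462
radial distance = base radius + s = 33 + 2.3462 = 35.3462

35.3462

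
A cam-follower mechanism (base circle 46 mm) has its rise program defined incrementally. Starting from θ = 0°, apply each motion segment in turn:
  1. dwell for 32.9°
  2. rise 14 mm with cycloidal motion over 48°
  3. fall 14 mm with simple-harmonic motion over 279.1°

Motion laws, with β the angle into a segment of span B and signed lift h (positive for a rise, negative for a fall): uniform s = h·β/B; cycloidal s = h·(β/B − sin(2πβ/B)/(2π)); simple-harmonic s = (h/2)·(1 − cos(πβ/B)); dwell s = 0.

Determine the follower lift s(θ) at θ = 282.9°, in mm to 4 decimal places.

seg 1 [0°–32.9°] dwell: s stays 0.0000
seg 2 [32.9°–80.9°] cycloidal, h=14: full span → s += 14 → s = 14.0000
seg 3 [80.9°–360°] simple-harmonic, h=-14: θ=282.9° here. β=202, B=279.1. -14/2·(1 − cos(π·0.7238)) = -11.5253 → s = 2.4747

2.4747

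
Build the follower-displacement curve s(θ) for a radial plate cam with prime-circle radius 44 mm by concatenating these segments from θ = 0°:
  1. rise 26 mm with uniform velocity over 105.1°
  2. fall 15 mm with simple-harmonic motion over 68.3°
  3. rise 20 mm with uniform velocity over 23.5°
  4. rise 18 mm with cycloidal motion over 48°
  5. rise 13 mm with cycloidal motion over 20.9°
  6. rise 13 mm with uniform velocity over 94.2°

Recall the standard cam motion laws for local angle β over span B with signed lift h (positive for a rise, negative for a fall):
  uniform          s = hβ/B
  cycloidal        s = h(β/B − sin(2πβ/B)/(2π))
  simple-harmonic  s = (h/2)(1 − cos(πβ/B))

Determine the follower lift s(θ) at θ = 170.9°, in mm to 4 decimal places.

seg 1 [0°–105.1°] uniform, h=26: full span → s += 26 → s = 26.0000
seg 2 [105.1°–173.4°] simple-harmonic, h=-15: θ=170.9° here. β=65.8, B=68.3. -15/2·(1 − cos(π·0.9634)) = -14.9505 → s = 11.0495

11.0495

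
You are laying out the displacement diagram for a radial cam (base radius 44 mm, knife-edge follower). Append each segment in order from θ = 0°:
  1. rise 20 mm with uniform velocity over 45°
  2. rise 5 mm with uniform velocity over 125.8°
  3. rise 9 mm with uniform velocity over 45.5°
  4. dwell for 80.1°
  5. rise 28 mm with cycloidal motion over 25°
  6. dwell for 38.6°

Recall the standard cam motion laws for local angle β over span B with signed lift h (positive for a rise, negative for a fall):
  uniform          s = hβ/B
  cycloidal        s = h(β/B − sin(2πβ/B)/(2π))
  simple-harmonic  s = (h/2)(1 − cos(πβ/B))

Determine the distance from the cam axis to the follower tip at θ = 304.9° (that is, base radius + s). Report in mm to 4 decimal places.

seg 1 [0°–45°] uniform, h=20: full span → s += 20 → s = 20.0000
seg 2 [45°–170.8°] uniform, h=5: full span → s += 5 → s = 25.0000
seg 3 [170.8°–216.3°] uniform, h=9: full span → s += 9 → s = 34.0000
seg 4 [216.3°–296.4°] dwell: s stays 34.0000
seg 5 [296.4°–321.4°] cycloidal, h=28: θ=304.9° here. β=8.5, B=25. 28·(0.3400 − sin(2π·0.3400)/(2π)) = 5.7574 → s = 39.7574
radial distance = base radius + s = 44 + 39.7574 = 83.7574

83.7574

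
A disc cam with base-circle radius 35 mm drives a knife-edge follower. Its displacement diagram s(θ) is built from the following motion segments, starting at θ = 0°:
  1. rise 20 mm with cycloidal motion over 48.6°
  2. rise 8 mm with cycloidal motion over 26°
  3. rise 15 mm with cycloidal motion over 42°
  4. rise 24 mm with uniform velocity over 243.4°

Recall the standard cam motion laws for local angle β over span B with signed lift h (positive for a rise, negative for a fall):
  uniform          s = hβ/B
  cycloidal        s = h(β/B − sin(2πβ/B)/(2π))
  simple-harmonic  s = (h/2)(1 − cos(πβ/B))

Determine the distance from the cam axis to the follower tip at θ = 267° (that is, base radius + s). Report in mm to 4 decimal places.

seg 1 [0°–48.6°] cycloidal, h=20: full span → s += 20 → s = 20.0000
seg 2 [48.6°–74.6°] cycloidal, h=8: full span → s += 8 → s = 28.0000
seg 3 [74.6°–116.6°] cycloidal, h=15: full span → s += 15 → s = 43.0000
seg 4 [116.6°–360°] uniform, h=24: θ=267° here. β=150.4, B=243.4. 24·150.4/243.4 = 14.8299 → s = 57.8299
radial distance = base radius + s = 35 + 57.8299 = 92.8299

92.8299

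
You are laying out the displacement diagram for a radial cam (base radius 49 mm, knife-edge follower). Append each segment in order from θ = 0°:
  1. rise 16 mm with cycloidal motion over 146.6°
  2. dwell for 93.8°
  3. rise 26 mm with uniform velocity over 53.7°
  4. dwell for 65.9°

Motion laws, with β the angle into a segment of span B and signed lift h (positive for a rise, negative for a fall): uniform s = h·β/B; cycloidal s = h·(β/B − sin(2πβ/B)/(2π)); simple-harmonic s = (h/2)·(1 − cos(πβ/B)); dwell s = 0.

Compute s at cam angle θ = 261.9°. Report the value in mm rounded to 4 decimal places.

seg 1 [0°–146.6°] cycloidal, h=16: full span → s += 16 → s = 16.0000
seg 2 [146.6°–240.4°] dwell: s stays 16.0000
seg 3 [240.4°–294.1°] uniform, h=26: θ=261.9° here. β=21.5, B=53.7. 26·21.5/53.7 = 10.4097 → s = 26.4097

26.4097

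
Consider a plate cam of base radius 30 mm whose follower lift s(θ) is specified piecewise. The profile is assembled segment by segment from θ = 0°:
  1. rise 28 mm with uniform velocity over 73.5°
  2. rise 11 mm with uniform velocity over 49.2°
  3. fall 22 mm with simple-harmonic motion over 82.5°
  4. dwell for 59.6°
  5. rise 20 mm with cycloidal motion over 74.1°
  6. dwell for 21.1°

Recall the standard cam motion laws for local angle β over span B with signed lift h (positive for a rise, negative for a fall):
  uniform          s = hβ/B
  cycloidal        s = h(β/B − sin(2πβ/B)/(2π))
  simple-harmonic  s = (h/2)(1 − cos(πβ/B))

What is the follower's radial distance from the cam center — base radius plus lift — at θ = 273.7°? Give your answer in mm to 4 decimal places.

seg 1 [0°–73.5°] uniform, h=28: full span → s += 28 → s = 28.0000
seg 2 [73.5°–122.7°] uniform, h=11: full span → s += 11 → s = 39.0000
seg 3 [122.7°–205.2°] simple-harmonic, h=-22: full span → s += -22 → s = 17.0000
seg 4 [205.2°–264.8°] dwell: s stays 17.0000
seg 5 [264.8°–338.9°] cycloidal, h=20: θ=273.7° here. β=8.9, B=74.1. 20·(0.1201 − sin(2π·0.1201)/(2π)) = 0.2216 → s = 17.2216
radial distance = base radius + s = 30 + 17.2216 = 47.2216

47.2216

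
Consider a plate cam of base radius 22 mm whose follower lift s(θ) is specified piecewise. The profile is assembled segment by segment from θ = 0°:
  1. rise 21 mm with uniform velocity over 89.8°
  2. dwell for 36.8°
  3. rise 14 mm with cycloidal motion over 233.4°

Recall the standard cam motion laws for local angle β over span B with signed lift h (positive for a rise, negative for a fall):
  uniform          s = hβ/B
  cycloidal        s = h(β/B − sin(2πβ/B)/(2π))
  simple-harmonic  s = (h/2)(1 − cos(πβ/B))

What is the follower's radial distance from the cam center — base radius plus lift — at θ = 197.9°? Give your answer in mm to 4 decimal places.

seg 1 [0°–89.8°] uniform, h=21: full span → s += 21 → s = 21.0000
seg 2 [89.8°–126.6°] dwell: s stays 21.0000
seg 3 [126.6°–360°] cycloidal, h=14: θ=197.9° here. β=71.3, B=233.4. 14·(0.3055 − sin(2π·0.3055)/(2π)) = 2.1826 → s = 23.1826
radial distance = base radius + s = 22 + 23.1826 = 45.1826

45.1826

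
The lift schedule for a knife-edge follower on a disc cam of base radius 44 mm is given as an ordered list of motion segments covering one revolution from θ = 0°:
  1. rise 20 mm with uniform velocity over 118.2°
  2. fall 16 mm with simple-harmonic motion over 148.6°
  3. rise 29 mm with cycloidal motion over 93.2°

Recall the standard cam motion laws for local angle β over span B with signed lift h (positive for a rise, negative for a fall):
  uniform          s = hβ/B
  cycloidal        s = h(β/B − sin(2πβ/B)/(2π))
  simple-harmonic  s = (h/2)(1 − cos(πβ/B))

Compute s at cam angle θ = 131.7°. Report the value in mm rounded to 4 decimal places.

seg 1 [0°–118.2°] uniform, h=20: full span → s += 20 → s = 20.0000
seg 2 [118.2°–266.8°] simple-harmonic, h=-16: θ=131.7° here. β=13.5, B=148.6. -16/2·(1 − cos(π·0.0908)) = -0.3236 → s = 19.6764

19.6764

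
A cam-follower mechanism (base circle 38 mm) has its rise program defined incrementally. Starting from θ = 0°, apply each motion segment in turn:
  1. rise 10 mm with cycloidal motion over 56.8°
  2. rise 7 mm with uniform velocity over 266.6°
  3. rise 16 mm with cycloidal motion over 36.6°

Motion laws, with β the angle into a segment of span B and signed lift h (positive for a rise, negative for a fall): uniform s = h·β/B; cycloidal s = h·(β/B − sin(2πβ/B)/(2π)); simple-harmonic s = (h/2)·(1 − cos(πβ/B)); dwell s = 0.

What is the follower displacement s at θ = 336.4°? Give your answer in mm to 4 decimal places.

seg 1 [0°–56.8°] cycloidal, h=10: full span → s += 10 → s = 10.0000
seg 2 [56.8°–323.4°] uniform, h=7: full span → s += 7 → s = 17.0000
seg 3 [323.4°–360°] cycloidal, h=16: θ=336.4° here. β=13, B=36.6. 16·(0.3552 − sin(2π·0.3552)/(2π)) = 3.6728 → s = 20.6728

20.6728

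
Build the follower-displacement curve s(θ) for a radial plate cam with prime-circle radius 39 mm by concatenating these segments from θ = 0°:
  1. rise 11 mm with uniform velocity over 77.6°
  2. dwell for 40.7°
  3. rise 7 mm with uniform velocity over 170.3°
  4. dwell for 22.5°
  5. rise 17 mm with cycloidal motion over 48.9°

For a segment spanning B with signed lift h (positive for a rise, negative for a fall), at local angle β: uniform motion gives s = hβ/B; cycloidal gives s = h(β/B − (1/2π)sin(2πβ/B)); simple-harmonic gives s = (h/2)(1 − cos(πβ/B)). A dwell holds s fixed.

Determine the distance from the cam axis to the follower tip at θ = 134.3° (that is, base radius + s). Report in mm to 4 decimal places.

seg 1 [0°–77.6°] uniform, h=11: full span → s += 11 → s = 11.0000
seg 2 [77.6°–118.3°] dwell: s stays 11.0000
seg 3 [118.3°–288.6°] uniform, h=7: θ=134.3° here. β=16, B=170.3. 7·16/170.3 = 0.6577 → s = 11.6577
radial distance = base radius + s = 39 + 11.6577 = 50.6577

50.6577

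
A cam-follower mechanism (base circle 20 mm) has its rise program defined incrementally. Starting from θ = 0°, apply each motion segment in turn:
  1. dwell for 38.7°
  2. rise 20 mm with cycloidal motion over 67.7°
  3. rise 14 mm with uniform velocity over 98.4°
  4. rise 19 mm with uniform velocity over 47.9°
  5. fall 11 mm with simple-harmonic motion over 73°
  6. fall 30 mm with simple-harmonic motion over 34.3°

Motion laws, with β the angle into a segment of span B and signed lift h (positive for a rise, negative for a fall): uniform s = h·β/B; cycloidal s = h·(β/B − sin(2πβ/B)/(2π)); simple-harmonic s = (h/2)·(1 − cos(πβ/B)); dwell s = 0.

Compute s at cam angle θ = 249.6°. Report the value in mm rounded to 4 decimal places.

seg 1 [0°–38.7°] dwell: s stays 0.0000
seg 2 [38.7°–106.4°] cycloidal, h=20: full span → s += 20 → s = 20.0000
seg 3 [106.4°–204.8°] uniform, h=14: full span → s += 14 → s = 34.0000
seg 4 [204.8°–252.7°] uniform, h=19: θ=249.6° here. β=44.8, B=47.9. 19·44.8/47.9 = 17.7704 → s = 51.7704

51.7704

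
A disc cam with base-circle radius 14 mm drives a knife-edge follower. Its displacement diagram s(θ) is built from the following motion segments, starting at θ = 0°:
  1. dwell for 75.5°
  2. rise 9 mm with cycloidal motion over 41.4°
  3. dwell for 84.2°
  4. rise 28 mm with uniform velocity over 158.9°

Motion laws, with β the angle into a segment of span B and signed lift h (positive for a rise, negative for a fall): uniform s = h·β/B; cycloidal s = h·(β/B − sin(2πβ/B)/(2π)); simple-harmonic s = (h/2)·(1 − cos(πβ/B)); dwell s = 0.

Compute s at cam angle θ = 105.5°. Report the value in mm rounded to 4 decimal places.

seg 1 [0°–75.5°] dwell: s stays 0.0000
seg 2 [75.5°–116.9°] cycloidal, h=9: θ=105.5° here. β=30, B=41.4. 9·(0.7246 − sin(2π·0.7246)/(2π)) = 7.9360 → s = 7.9360

7.9360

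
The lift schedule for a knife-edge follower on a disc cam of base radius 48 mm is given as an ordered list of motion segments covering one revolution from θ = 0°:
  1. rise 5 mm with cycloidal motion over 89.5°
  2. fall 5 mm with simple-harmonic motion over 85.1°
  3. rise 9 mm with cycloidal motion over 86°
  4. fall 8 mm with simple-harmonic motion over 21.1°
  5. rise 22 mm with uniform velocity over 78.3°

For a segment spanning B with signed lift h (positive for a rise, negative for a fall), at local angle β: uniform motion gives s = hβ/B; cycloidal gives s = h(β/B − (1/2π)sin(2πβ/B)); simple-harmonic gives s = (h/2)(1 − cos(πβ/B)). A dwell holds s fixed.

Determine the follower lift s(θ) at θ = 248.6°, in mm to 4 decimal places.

seg 1 [0°–89.5°] cycloidal, h=5: full span → s += 5 → s = 5.0000
seg 2 [89.5°–174.6°] simple-harmonic, h=-5: full span → s += -5 → s = 0.0000
seg 3 [174.6°–260.6°] cycloidal, h=9: θ=248.6° here. β=74, B=86. 9·(0.8605 − sin(2π·0.8605)/(2π)) = 8.8452 → s = 8.8452

8.8452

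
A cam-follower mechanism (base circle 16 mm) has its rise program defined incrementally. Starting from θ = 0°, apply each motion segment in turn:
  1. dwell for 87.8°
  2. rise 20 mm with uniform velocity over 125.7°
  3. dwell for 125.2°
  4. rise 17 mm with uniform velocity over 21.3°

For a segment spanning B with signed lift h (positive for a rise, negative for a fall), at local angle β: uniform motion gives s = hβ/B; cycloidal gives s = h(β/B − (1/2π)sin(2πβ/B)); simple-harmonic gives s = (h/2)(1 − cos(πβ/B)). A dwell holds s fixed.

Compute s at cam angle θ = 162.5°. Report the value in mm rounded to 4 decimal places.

seg 1 [0°–87.8°] dwell: s stays 0.0000
seg 2 [87.8°–213.5°] uniform, h=20: θ=162.5° here. β=74.7, B=125.7. 20·74.7/125.7 = 11.8854 → s = 11.8854

11.8854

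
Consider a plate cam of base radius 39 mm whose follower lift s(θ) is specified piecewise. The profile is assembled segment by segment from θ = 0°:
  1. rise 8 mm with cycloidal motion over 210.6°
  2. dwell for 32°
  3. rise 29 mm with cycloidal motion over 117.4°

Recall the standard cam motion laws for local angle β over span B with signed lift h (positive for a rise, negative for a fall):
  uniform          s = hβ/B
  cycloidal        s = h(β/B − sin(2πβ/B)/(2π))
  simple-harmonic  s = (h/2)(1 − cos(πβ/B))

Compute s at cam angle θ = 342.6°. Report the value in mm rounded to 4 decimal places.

seg 1 [0°–210.6°] cycloidal, h=8: full span → s += 8 → s = 8.0000
seg 2 [210.6°–242.6°] dwell: s stays 8.0000
seg 3 [242.6°–360°] cycloidal, h=29: θ=342.6° here. β=100, B=117.4. 29·(0.8518 − sin(2π·0.8518)/(2π)) = 28.4052 → s = 36.4052

36.4052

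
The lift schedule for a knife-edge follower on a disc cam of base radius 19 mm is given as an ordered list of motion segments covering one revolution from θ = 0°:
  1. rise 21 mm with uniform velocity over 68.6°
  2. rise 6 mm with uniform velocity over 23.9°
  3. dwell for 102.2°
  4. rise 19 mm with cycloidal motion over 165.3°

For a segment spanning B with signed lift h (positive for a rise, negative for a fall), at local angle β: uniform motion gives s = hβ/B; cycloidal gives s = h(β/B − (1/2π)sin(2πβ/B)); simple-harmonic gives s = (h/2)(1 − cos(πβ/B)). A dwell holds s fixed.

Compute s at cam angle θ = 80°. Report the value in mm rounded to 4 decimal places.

seg 1 [0°–68.6°] uniform, h=21: full span → s += 21 → s = 21.0000
seg 2 [68.6°–92.5°] uniform, h=6: θ=80° here. β=11.4, B=23.9. 6·11.4/23.9 = 2.8619 → s = 23.8619

23.8619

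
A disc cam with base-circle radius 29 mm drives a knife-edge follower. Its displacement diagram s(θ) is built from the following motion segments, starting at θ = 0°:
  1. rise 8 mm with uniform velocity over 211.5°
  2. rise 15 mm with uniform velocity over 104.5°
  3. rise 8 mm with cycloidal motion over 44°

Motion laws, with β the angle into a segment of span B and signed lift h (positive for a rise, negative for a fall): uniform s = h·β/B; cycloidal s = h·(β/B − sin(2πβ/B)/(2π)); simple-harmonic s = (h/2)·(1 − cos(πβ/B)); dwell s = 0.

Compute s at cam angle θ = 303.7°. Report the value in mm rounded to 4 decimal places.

seg 1 [0°–211.5°] uniform, h=8: full span → s += 8 → s = 8.0000
seg 2 [211.5°–316°] uniform, h=15: θ=303.7° here. β=92.2, B=104.5. 15·92.2/104.5 = 13.2344 → s = 21.2344

21.2344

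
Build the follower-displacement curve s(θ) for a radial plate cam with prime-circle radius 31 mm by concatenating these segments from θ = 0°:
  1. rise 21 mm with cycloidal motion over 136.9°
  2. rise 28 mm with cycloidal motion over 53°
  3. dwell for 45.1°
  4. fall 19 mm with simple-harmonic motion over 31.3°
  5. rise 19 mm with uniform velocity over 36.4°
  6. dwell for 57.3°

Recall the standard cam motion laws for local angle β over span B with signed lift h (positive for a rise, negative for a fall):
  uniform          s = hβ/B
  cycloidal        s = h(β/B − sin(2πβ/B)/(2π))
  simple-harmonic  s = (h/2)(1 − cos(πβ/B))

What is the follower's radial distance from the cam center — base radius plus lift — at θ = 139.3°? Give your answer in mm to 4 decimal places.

seg 1 [0°–136.9°] cycloidal, h=21: full span → s += 21 → s = 21.0000
seg 2 [136.9°–189.9°] cycloidal, h=28: θ=139.3° here. β=2.4, B=53. 28·(0.0453 − sin(2π·0.0453)/(2π)) = 0.0170 → s = 21.0170
radial distance = base radius + s = 31 + 21.0170 = 52.0170

52.0170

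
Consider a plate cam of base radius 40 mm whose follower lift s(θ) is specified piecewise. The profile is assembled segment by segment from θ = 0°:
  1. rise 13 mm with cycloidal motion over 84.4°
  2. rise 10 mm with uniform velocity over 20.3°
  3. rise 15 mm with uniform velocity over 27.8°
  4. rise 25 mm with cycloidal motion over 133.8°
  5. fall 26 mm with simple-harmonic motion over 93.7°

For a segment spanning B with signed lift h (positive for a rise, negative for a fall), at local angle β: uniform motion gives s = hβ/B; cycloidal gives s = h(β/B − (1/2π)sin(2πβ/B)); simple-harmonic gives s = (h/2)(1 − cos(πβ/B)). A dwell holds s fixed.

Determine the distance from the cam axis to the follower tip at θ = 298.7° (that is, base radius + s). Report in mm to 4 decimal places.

seg 1 [0°–84.4°] cycloidal, h=13: full span → s += 13 → s = 13.0000
seg 2 [84.4°–104.7°] uniform, h=10: full span → s += 10 → s = 23.0000
seg 3 [104.7°–132.5°] uniform, h=15: full span → s += 15 → s = 38.0000
seg 4 [132.5°–266.3°] cycloidal, h=25: full span → s += 25 → s = 63.0000
seg 5 [266.3°–360°] simple-harmonic, h=-26: θ=298.7° here. β=32.4, B=93.7. -26/2·(1 − cos(π·0.3458)) = -6.9452 → s = 56.0548
radial distance = base radius + s = 40 + 56.0548 = 96.0548

96.0548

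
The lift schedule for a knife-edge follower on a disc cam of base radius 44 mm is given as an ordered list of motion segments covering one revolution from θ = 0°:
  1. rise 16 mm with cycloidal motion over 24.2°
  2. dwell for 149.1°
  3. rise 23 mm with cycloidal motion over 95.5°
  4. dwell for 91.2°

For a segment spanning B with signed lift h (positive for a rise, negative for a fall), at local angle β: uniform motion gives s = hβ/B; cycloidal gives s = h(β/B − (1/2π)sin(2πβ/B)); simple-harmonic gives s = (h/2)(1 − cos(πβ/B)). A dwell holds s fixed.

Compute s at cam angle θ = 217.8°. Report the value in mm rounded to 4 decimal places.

seg 1 [0°–24.2°] cycloidal, h=16: full span → s += 16 → s = 16.0000
seg 2 [24.2°–173.3°] dwell: s stays 16.0000
seg 3 [173.3°–268.8°] cycloidal, h=23: θ=217.8° here. β=44.5, B=95.5. 23·(0.4660 − sin(2π·0.4660)/(2π)) = 9.9405 → s = 25.9405

25.9405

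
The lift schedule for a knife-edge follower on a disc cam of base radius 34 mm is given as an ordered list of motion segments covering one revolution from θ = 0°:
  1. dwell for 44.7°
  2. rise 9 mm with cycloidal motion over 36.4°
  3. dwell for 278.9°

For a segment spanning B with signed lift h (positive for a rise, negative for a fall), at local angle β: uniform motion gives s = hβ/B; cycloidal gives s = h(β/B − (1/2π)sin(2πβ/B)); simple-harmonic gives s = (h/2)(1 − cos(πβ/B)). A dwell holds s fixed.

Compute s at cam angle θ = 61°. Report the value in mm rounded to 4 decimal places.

seg 1 [0°–44.7°] dwell: s stays 0.0000
seg 2 [44.7°–81.1°] cycloidal, h=9: θ=61° here. β=16.3, B=36.4. 9·(0.4478 − sin(2π·0.4478)/(2π)) = 3.5688 → s = 3.5688

3.5688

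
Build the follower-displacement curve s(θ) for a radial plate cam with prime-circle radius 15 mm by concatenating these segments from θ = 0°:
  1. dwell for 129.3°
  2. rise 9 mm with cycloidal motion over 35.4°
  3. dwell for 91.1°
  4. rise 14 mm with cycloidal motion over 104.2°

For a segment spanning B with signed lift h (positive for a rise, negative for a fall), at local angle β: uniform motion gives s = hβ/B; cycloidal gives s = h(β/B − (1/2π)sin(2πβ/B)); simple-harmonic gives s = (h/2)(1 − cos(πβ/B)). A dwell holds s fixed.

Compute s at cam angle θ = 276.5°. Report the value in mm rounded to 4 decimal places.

seg 1 [0°–129.3°] dwell: s stays 0.0000
seg 2 [129.3°–164.7°] cycloidal, h=9: full span → s += 9 → s = 9.0000
seg 3 [164.7°–255.8°] dwell: s stays 9.0000
seg 4 [255.8°–360°] cycloidal, h=14: θ=276.5° here. β=20.7, B=104.2. 14·(0.1987 − sin(2π·0.1987)/(2π)) = 0.6680 → s = 9.6680

9.6680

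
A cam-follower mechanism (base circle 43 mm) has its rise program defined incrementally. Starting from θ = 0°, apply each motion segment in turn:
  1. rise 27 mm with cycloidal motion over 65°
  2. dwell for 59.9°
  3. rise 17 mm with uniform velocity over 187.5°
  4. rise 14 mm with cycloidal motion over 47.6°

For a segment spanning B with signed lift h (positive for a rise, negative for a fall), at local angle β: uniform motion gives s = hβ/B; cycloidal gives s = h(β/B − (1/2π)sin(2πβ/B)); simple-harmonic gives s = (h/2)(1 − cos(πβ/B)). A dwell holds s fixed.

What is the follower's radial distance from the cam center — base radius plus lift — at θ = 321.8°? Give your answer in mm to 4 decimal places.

seg 1 [0°–65°] cycloidal, h=27: full span → s += 27 → s = 27.0000
seg 2 [65°–124.9°] dwell: s stays 27.0000
seg 3 [124.9°–312.4°] uniform, h=17: full span → s += 17 → s = 44.0000
seg 4 [312.4°–360°] cycloidal, h=14: θ=321.8° here. β=9.4, B=47.6. 14·(0.1975 − sin(2π·0.1975)/(2π)) = 0.6568 → s = 44.6568
radial distance = base radius + s = 43 + 44.6568 = 87.6568

87.6568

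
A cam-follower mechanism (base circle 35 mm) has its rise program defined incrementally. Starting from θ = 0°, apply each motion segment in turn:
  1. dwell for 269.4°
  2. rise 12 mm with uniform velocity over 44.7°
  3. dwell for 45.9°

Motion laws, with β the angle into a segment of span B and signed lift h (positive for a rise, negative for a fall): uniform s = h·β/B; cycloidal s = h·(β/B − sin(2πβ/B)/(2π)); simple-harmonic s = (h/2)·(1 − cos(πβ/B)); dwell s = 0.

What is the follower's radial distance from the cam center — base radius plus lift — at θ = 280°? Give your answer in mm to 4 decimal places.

seg 1 [0°–269.4°] dwell: s stays 0.0000
seg 2 [269.4°–314.1°] uniform, h=12: θ=280° here. β=10.6, B=44.7. 12·10.6/44.7 = 2.8456 → s = 2.8456
radial distance = base radius + s = 35 + 2.8456 = 37.8456

37.8456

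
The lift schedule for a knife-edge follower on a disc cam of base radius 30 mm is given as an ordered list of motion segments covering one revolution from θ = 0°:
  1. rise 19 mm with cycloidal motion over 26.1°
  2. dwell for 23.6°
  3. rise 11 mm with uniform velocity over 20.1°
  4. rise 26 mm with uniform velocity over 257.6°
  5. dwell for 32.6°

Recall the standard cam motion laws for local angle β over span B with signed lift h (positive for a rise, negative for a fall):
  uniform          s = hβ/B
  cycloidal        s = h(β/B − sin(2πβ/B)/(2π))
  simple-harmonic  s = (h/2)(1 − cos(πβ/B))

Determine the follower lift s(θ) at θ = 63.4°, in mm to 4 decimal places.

seg 1 [0°–26.1°] cycloidal, h=19: full span → s += 19 → s = 19.0000
seg 2 [26.1°–49.7°] dwell: s stays 19.0000
seg 3 [49.7°–69.8°] uniform, h=11: θ=63.4° here. β=13.7, B=20.1. 11·13.7/20.1 = 7.4975 → s = 26.4975

26.4975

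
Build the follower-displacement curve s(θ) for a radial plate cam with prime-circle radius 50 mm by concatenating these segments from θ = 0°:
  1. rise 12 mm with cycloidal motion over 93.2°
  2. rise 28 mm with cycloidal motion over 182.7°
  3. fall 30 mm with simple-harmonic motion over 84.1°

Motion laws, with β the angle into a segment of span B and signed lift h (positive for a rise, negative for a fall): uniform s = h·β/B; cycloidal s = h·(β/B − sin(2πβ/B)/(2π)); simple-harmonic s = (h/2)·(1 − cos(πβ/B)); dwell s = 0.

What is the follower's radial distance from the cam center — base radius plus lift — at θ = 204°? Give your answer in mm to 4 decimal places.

seg 1 [0°–93.2°] cycloidal, h=12: full span → s += 12 → s = 12.0000
seg 2 [93.2°–275.9°] cycloidal, h=28: θ=204° here. β=110.8, B=182.7. 28·(0.6065 − sin(2π·0.6065)/(2π)) = 19.7443 → s = 31.7443
radial distance = base radius + s = 50 + 31.7443 = 81.7443

81.7443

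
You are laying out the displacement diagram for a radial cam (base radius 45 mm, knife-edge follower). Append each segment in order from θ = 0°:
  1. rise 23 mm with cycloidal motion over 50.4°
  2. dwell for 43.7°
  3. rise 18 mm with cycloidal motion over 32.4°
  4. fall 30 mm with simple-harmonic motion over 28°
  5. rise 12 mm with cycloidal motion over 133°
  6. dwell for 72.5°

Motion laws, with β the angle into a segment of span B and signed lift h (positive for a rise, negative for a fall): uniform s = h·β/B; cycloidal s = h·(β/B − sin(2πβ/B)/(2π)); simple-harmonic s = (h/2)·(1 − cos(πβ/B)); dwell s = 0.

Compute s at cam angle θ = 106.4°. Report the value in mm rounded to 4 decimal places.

seg 1 [0°–50.4°] cycloidal, h=23: full span → s += 23 → s = 23.0000
seg 2 [50.4°–94.1°] dwell: s stays 23.0000
seg 3 [94.1°–126.5°] cycloidal, h=18: θ=106.4° here. β=12.3, B=32.4. 18·(0.3796 − sin(2π·0.3796)/(2π)) = 4.8674 → s = 27.8674

27.8674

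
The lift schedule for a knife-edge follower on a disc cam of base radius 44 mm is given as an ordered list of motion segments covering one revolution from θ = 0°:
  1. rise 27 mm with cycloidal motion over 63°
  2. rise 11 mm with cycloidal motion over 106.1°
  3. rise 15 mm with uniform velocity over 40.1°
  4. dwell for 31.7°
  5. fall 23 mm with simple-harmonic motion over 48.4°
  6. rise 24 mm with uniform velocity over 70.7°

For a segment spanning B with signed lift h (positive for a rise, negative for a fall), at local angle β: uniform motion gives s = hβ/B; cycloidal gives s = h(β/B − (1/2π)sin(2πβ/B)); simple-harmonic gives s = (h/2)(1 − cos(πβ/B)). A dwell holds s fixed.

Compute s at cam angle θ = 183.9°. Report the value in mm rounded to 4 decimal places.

seg 1 [0°–63°] cycloidal, h=27: full span → s += 27 → s = 27.0000
seg 2 [63°–169.1°] cycloidal, h=11: full span → s += 11 → s = 38.0000
seg 3 [169.1°–209.2°] uniform, h=15: θ=183.9° here. β=14.8, B=40.1. 15·14.8/40.1 = 5.5362 → s = 43.5362

43.5362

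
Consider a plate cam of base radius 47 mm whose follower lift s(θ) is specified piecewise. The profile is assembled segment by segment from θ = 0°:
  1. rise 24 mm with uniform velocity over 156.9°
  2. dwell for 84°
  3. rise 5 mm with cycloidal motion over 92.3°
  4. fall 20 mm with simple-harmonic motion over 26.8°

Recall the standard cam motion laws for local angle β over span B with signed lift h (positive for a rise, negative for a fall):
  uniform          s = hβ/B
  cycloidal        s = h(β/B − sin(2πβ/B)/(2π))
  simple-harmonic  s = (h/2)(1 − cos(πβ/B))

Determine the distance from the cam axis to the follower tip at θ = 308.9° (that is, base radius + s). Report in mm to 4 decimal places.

seg 1 [0°–156.9°] uniform, h=24: full span → s += 24 → s = 24.0000
seg 2 [156.9°–240.9°] dwell: s stays 24.0000
seg 3 [240.9°–333.2°] cycloidal, h=5: θ=308.9° here. β=68, B=92.3. 5·(0.7367 − sin(2π·0.7367)/(2π)) = 4.4766 → s = 28.4766
radial distance = base radius + s = 47 + 28.4766 = 75.4766

75.4766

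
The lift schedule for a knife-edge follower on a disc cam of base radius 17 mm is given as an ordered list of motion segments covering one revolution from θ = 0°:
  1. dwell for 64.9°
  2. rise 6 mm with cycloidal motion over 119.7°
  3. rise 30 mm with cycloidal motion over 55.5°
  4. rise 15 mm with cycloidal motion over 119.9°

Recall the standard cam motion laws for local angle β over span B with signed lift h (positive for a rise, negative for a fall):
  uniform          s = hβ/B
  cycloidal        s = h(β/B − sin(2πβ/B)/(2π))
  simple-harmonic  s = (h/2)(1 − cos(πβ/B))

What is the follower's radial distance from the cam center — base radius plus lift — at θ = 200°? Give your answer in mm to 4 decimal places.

seg 1 [0°–64.9°] dwell: s stays 0.0000
seg 2 [64.9°–184.6°] cycloidal, h=6: full span → s += 6 → s = 6.0000
seg 3 [184.6°–240.1°] cycloidal, h=30: θ=200° here. β=15.4, B=55.5. 30·(0.2775 − sin(2π·0.2775)/(2π)) = 3.6207 → s = 9.6207
radial distance = base radius + s = 17 + 9.6207 = 26.6207

26.6207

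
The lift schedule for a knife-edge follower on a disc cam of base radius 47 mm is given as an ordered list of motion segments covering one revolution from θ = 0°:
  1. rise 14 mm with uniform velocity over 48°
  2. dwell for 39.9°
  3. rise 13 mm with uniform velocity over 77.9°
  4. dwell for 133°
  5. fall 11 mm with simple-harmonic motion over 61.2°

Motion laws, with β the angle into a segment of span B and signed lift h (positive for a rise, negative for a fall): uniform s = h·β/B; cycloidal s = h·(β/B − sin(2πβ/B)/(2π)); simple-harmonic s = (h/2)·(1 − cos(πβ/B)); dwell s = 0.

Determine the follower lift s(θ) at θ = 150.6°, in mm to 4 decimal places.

seg 1 [0°–48°] uniform, h=14: full span → s += 14 → s = 14.0000
seg 2 [48°–87.9°] dwell: s stays 14.0000
seg 3 [87.9°–165.8°] uniform, h=13: θ=150.6° here. β=62.7, B=77.9. 13·62.7/77.9 = 10.4634 → s = 24.4634

24.4634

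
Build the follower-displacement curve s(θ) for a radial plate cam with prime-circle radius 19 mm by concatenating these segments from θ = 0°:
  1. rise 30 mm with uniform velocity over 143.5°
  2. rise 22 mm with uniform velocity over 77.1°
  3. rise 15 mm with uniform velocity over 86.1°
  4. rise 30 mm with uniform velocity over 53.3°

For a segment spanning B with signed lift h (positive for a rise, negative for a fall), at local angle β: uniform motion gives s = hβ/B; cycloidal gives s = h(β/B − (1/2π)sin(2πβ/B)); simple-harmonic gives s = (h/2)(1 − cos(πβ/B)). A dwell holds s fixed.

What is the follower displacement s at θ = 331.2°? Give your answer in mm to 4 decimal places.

seg 1 [0°–143.5°] uniform, h=30: full span → s += 30 → s = 30.0000
seg 2 [143.5°–220.6°] uniform, h=22: full span → s += 22 → s = 52.0000
seg 3 [220.6°–306.7°] uniform, h=15: full span → s += 15 → s = 67.0000
seg 4 [306.7°–360°] uniform, h=30: θ=331.2° here. β=24.5, B=53.3. 30·24.5/53.3 = 13.7899 → s = 80.7899

80.7899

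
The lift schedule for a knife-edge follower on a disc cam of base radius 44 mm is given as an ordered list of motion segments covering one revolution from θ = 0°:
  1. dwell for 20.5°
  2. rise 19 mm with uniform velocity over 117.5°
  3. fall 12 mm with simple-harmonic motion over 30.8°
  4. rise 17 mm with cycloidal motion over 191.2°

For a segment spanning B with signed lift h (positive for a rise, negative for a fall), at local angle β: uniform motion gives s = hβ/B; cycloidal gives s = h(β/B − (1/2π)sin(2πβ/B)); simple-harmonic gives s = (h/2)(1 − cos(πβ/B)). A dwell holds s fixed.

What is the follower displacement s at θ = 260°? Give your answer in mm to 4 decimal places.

seg 1 [0°–20.5°] dwell: s stays 0.0000
seg 2 [20.5°–138°] uniform, h=19: full span → s += 19 → s = 19.0000
seg 3 [138°–168.8°] simple-harmonic, h=-12: full span → s += -12 → s = 7.0000
seg 4 [168.8°–360°] cycloidal, h=17: θ=260° here. β=91.2, B=191.2. 17·(0.4770 − sin(2π·0.4770)/(2π)) = 7.7189 → s = 14.7189

14.7189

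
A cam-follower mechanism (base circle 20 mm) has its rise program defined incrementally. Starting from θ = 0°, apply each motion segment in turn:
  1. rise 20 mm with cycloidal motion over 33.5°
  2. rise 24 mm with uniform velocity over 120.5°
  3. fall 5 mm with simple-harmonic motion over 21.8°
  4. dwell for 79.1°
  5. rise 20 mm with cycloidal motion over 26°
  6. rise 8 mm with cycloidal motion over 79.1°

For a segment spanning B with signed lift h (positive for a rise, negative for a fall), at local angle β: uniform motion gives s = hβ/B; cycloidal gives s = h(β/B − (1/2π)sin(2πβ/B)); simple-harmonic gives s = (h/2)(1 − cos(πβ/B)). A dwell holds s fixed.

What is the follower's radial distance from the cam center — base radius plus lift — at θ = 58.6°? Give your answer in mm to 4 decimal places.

seg 1 [0°–33.5°] cycloidal, h=20: full span → s += 20 → s = 20.0000
seg 2 [33.5°–154°] uniform, h=24: θ=58.6° here. β=25.1, B=120.5. 24·25.1/120.5 = 4.9992 → s = 24.9992
radial distance = base radius + s = 20 + 24.9992 = 44.9992

44.9992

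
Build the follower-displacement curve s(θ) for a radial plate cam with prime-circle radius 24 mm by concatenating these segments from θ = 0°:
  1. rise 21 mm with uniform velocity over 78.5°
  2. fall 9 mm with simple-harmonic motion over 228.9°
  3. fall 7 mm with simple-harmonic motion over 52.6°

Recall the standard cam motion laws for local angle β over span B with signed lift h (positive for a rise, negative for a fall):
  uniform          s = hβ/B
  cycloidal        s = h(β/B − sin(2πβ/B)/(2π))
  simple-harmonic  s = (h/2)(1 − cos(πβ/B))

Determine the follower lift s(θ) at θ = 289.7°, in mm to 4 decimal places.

seg 1 [0°–78.5°] uniform, h=21: full span → s += 21 → s = 21.0000
seg 2 [78.5°–307.4°] simple-harmonic, h=-9: θ=289.7° here. β=211.2, B=228.9. -9/2·(1 − cos(π·0.9227)) = -8.8679 → s = 12.1321

12.1321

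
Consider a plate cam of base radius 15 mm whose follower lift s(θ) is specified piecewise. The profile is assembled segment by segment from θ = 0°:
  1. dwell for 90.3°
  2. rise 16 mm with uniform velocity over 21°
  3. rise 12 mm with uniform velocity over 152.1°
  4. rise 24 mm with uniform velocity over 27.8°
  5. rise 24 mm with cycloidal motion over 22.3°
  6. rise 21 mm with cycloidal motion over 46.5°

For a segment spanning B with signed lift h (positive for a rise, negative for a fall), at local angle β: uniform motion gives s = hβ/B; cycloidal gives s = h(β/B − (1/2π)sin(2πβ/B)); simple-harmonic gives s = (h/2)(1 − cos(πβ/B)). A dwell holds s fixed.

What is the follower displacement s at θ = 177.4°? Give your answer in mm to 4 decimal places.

seg 1 [0°–90.3°] dwell: s stays 0.0000
seg 2 [90.3°–111.3°] uniform, h=16: full span → s += 16 → s = 16.0000
seg 3 [111.3°–263.4°] uniform, h=12: θ=177.4° here. β=66.1, B=152.1. 12·66.1/152.1 = 5.2150 → s = 21.2150

21.2150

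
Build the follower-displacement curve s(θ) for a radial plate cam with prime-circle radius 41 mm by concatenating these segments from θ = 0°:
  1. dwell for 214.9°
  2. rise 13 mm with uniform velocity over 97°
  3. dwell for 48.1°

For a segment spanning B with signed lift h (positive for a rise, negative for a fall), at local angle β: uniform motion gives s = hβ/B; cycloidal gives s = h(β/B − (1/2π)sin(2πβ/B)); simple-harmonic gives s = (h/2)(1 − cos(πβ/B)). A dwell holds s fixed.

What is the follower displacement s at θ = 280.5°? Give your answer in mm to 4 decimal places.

seg 1 [0°–214.9°] dwell: s stays 0.0000
seg 2 [214.9°–311.9°] uniform, h=13: θ=280.5° here. β=65.6, B=97. 13·65.6/97 = 8.7918 → s = 8.7918

8.7918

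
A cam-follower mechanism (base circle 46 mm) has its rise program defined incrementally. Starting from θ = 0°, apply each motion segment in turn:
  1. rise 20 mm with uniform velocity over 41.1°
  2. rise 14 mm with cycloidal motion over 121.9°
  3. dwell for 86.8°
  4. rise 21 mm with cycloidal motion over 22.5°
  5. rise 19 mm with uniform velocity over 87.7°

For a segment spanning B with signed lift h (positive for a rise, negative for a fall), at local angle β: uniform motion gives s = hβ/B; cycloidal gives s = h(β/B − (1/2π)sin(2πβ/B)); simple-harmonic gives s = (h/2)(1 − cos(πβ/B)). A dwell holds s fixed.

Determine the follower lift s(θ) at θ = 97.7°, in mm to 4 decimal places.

seg 1 [0°–41.1°] uniform, h=20: full span → s += 20 → s = 20.0000
seg 2 [41.1°–163°] cycloidal, h=14: θ=97.7° here. β=56.6, B=121.9. 14·(0.4643 − sin(2π·0.4643)/(2π)) = 6.0050 → s = 26.0050

26.0050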